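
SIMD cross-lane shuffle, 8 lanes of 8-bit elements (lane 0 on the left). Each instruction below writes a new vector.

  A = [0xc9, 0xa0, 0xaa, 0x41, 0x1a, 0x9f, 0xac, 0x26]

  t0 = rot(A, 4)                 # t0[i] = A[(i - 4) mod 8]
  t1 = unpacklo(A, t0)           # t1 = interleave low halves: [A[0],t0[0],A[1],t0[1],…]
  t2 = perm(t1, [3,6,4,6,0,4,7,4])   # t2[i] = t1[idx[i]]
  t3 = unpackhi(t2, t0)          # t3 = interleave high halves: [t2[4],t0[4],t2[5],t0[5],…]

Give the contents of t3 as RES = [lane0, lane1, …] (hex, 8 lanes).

RES = [0xc9, 0xc9, 0xaa, 0xa0, 0x26, 0xaa, 0xaa, 0x41]

t0 = [0x1a, 0x9f, 0xac, 0x26, 0xc9, 0xa0, 0xaa, 0x41]
t1 = [0xc9, 0x1a, 0xa0, 0x9f, 0xaa, 0xac, 0x41, 0x26]
t2 = [0x9f, 0x41, 0xaa, 0x41, 0xc9, 0xaa, 0x26, 0xaa]
t3 = [0xc9, 0xc9, 0xaa, 0xa0, 0x26, 0xaa, 0xaa, 0x41]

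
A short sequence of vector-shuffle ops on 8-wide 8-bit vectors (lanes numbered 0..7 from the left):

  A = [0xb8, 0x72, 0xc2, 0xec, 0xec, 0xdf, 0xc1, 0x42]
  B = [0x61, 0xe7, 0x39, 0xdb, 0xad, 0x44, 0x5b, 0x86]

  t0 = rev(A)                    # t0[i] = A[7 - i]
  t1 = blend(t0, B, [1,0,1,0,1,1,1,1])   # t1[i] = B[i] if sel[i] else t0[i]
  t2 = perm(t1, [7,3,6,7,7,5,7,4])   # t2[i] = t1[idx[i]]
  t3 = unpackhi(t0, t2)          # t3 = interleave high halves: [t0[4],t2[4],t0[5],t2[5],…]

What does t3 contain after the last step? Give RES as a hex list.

  t0: 42 c1 df ec ec c2 72 b8
  t1: 61 c1 39 ec ad 44 5b 86
  t2: 86 ec 5b 86 86 44 86 ad
  t3: ec 86 c2 44 72 86 b8 ad

RES = [ 0xec  0x86  0xc2  0x44  0x72  0x86  0xb8  0xad ]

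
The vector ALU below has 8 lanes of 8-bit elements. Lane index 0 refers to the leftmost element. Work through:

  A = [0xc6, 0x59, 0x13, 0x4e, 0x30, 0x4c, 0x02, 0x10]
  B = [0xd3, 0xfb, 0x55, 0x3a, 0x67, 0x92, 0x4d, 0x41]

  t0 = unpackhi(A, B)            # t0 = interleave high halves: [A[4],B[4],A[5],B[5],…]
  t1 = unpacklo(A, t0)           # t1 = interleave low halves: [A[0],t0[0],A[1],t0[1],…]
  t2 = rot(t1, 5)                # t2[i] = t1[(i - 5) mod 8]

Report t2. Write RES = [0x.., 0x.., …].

  t0: 30 67 4c 92 02 4d 10 41
  t1: c6 30 59 67 13 4c 4e 92
  t2: 67 13 4c 4e 92 c6 30 59

RES = [ 0x67  0x13  0x4c  0x4e  0x92  0xc6  0x30  0x59 ]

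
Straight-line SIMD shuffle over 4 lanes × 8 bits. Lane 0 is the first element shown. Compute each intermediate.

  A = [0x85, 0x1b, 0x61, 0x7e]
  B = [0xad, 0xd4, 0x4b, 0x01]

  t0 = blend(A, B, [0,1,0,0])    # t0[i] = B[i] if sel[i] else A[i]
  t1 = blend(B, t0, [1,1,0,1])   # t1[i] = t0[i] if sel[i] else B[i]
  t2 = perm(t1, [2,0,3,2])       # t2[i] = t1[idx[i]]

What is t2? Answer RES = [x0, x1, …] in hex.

RES = [0x4b, 0x85, 0x7e, 0x4b]

t0 = [0x85, 0xd4, 0x61, 0x7e]
t1 = [0x85, 0xd4, 0x4b, 0x7e]
t2 = [0x4b, 0x85, 0x7e, 0x4b]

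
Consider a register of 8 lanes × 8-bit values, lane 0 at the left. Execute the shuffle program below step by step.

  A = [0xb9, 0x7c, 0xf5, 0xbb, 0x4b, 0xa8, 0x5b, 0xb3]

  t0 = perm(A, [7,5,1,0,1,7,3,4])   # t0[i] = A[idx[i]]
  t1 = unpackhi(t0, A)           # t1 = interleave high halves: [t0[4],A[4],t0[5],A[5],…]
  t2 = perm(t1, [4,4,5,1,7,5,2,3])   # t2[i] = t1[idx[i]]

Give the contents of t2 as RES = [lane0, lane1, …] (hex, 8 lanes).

t0 = [0xb3, 0xa8, 0x7c, 0xb9, 0x7c, 0xb3, 0xbb, 0x4b]
t1 = [0x7c, 0x4b, 0xb3, 0xa8, 0xbb, 0x5b, 0x4b, 0xb3]
t2 = [0xbb, 0xbb, 0x5b, 0x4b, 0xb3, 0x5b, 0xb3, 0xa8]

RES = [ 0xbb  0xbb  0x5b  0x4b  0xb3  0x5b  0xb3  0xa8 ]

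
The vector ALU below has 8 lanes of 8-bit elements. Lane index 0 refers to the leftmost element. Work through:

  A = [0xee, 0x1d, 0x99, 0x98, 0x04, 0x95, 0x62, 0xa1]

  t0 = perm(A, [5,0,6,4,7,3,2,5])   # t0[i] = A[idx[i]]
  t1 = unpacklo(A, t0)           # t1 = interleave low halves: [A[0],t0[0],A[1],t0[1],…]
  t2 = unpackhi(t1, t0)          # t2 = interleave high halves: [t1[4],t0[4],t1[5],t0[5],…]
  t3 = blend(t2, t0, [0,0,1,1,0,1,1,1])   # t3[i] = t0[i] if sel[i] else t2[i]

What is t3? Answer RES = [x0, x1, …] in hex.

RES = [0x99, 0xa1, 0x62, 0x04, 0x98, 0x98, 0x99, 0x95]

→ t0 |95|ee|62|04|a1|98|99|95|
→ t1 |ee|95|1d|ee|99|62|98|04|
→ t2 |99|a1|62|98|98|99|04|95|
→ t3 |99|a1|62|04|98|98|99|95|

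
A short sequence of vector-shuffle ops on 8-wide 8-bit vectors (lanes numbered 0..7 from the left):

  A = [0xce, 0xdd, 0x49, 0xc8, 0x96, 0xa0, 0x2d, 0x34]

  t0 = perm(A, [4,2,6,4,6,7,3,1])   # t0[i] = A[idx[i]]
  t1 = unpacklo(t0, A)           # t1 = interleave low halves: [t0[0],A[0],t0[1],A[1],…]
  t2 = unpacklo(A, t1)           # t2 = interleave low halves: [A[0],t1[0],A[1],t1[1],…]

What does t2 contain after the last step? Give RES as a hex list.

  t0: 96 49 2d 96 2d 34 c8 dd
  t1: 96 ce 49 dd 2d 49 96 c8
  t2: ce 96 dd ce 49 49 c8 dd

RES = [ 0xce  0x96  0xdd  0xce  0x49  0x49  0xc8  0xdd ]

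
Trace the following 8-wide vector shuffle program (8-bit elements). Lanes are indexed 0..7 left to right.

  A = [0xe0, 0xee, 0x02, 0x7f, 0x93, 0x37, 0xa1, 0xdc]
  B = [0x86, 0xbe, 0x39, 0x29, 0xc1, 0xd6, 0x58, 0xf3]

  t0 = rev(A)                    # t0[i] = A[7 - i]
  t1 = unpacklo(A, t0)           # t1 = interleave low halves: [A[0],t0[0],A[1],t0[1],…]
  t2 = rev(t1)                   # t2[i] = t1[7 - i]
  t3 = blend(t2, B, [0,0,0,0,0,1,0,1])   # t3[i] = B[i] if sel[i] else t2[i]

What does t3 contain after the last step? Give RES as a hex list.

  t0: dc a1 37 93 7f 02 ee e0
  t1: e0 dc ee a1 02 37 7f 93
  t2: 93 7f 37 02 a1 ee dc e0
  t3: 93 7f 37 02 a1 d6 dc f3

RES = [ 0x93  0x7f  0x37  0x02  0xa1  0xd6  0xdc  0xf3 ]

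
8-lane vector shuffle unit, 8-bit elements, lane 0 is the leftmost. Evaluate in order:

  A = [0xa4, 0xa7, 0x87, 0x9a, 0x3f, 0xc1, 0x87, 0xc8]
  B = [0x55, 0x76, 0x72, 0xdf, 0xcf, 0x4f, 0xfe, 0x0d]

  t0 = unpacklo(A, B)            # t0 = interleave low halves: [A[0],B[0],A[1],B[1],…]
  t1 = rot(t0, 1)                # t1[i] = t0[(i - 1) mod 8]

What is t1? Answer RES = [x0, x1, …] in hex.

  t0: a4 55 a7 76 87 72 9a df
  t1: df a4 55 a7 76 87 72 9a

RES = [0xdf, 0xa4, 0x55, 0xa7, 0x76, 0x87, 0x72, 0x9a]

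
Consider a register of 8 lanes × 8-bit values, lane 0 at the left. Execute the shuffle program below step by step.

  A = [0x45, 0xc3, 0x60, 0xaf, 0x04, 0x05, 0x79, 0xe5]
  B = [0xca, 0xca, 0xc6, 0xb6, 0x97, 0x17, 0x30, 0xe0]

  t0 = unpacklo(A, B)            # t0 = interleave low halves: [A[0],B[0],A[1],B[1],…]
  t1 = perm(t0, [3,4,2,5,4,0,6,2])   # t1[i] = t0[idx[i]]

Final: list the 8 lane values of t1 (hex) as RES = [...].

t0 = [0x45, 0xca, 0xc3, 0xca, 0x60, 0xc6, 0xaf, 0xb6]
t1 = [0xca, 0x60, 0xc3, 0xc6, 0x60, 0x45, 0xaf, 0xc3]

RES = [0xca, 0x60, 0xc3, 0xc6, 0x60, 0x45, 0xaf, 0xc3]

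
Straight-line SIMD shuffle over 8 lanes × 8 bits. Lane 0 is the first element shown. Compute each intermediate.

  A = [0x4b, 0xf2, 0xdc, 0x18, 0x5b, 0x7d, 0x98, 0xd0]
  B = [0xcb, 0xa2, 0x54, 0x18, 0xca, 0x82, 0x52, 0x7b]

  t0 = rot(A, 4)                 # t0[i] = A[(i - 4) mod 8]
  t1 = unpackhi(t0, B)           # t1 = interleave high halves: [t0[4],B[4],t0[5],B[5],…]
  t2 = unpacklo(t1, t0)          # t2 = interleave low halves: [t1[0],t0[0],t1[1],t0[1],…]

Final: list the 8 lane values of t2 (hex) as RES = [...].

t0 = [0x5b, 0x7d, 0x98, 0xd0, 0x4b, 0xf2, 0xdc, 0x18]
t1 = [0x4b, 0xca, 0xf2, 0x82, 0xdc, 0x52, 0x18, 0x7b]
t2 = [0x4b, 0x5b, 0xca, 0x7d, 0xf2, 0x98, 0x82, 0xd0]

RES = [ 0x4b  0x5b  0xca  0x7d  0xf2  0x98  0x82  0xd0 ]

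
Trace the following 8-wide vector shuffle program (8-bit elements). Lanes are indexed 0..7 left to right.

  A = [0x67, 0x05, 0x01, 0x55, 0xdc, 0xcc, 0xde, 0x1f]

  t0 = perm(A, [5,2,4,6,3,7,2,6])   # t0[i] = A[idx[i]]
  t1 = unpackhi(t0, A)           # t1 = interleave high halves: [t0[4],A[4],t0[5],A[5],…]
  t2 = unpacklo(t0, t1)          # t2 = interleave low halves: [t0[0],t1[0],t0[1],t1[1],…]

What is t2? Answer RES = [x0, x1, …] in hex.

→ t0 |cc|01|dc|de|55|1f|01|de|
→ t1 |55|dc|1f|cc|01|de|de|1f|
→ t2 |cc|55|01|dc|dc|1f|de|cc|

RES = [0xcc, 0x55, 0x01, 0xdc, 0xdc, 0x1f, 0xde, 0xcc]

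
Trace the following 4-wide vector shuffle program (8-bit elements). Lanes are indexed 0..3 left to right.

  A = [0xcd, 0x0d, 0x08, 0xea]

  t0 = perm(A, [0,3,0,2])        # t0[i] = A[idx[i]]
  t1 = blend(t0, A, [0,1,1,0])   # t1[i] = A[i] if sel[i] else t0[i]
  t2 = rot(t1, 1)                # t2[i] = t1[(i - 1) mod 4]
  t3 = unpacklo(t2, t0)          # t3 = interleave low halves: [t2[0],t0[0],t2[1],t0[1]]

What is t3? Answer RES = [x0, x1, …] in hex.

→ t0 |cd|ea|cd|08|
→ t1 |cd|0d|08|08|
→ t2 |08|cd|0d|08|
→ t3 |08|cd|cd|ea|

RES = [ 0x08  0xcd  0xcd  0xea ]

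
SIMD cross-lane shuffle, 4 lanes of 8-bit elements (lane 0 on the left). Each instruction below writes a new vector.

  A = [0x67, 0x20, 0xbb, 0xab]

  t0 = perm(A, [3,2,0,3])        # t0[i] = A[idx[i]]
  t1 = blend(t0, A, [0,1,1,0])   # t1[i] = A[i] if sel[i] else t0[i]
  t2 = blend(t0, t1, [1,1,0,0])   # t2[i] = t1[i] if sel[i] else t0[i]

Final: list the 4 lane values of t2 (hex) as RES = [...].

RES = [ 0xab  0x20  0x67  0xab ]

t0 = [0xab, 0xbb, 0x67, 0xab]
t1 = [0xab, 0x20, 0xbb, 0xab]
t2 = [0xab, 0x20, 0x67, 0xab]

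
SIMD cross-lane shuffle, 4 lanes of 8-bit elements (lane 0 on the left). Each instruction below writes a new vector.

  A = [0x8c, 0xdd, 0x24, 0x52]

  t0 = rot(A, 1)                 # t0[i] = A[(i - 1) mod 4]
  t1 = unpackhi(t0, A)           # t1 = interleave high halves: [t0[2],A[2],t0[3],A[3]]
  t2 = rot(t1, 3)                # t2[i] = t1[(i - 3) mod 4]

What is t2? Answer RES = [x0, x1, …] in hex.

t0 = [0x52, 0x8c, 0xdd, 0x24]
t1 = [0xdd, 0x24, 0x24, 0x52]
t2 = [0x24, 0x24, 0x52, 0xdd]

RES = [0x24, 0x24, 0x52, 0xdd]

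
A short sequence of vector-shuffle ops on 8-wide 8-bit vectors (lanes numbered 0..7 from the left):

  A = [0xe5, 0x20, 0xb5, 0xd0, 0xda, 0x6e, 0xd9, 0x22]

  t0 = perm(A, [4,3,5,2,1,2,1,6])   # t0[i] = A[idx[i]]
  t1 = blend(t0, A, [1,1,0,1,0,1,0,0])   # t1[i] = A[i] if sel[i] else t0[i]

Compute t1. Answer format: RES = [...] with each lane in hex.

RES = [0xe5, 0x20, 0x6e, 0xd0, 0x20, 0x6e, 0x20, 0xd9]

→ t0 |da|d0|6e|b5|20|b5|20|d9|
→ t1 |e5|20|6e|d0|20|6e|20|d9|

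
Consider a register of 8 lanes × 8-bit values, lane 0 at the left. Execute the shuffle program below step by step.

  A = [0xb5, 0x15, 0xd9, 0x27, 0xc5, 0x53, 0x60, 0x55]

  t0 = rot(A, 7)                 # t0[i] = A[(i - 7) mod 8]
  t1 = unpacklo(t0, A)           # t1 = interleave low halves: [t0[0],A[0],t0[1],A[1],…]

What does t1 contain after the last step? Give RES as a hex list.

t0 = [0x15, 0xd9, 0x27, 0xc5, 0x53, 0x60, 0x55, 0xb5]
t1 = [0x15, 0xb5, 0xd9, 0x15, 0x27, 0xd9, 0xc5, 0x27]

RES = [0x15, 0xb5, 0xd9, 0x15, 0x27, 0xd9, 0xc5, 0x27]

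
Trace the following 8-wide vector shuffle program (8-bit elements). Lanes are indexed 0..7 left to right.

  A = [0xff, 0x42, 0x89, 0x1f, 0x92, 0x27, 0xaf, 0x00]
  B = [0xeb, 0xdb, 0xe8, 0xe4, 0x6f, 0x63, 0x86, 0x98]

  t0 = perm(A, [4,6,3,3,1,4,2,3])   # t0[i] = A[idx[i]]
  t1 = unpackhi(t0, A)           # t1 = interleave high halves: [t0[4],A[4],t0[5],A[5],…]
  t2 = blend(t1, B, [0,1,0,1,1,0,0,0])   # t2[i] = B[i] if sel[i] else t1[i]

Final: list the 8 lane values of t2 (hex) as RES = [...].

  t0: 92 af 1f 1f 42 92 89 1f
  t1: 42 92 92 27 89 af 1f 00
  t2: 42 db 92 e4 6f af 1f 00

RES = [ 0x42  0xdb  0x92  0xe4  0x6f  0xaf  0x1f  0x00 ]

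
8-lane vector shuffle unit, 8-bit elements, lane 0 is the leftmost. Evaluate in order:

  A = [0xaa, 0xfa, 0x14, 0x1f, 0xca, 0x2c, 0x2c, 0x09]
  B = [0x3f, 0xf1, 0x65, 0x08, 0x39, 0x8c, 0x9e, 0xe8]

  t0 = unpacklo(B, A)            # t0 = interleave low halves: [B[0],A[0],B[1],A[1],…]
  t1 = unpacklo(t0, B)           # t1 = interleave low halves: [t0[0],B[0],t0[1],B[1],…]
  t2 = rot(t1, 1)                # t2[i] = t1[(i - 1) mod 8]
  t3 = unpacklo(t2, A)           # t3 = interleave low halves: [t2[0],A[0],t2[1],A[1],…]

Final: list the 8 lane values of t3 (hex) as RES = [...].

RES = [ 0x08  0xaa  0x3f  0xfa  0x3f  0x14  0xaa  0x1f ]

  t0: 3f aa f1 fa 65 14 08 1f
  t1: 3f 3f aa f1 f1 65 fa 08
  t2: 08 3f 3f aa f1 f1 65 fa
  t3: 08 aa 3f fa 3f 14 aa 1f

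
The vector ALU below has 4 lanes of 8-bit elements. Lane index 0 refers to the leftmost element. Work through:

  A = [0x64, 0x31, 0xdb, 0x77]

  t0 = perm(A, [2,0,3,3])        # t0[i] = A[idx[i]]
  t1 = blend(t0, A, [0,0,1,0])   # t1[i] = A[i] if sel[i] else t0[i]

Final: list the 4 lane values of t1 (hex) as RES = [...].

RES = [ 0xdb  0x64  0xdb  0x77 ]

→ t0 |db|64|77|77|
→ t1 |db|64|db|77|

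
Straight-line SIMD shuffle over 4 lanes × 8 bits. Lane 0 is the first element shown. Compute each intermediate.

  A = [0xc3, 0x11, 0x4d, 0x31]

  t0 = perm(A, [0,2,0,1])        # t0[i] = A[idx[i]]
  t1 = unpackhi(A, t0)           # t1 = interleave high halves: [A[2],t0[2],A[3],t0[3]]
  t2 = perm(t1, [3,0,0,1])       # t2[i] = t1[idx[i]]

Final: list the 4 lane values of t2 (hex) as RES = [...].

RES = [0x11, 0x4d, 0x4d, 0xc3]

t0 = [0xc3, 0x4d, 0xc3, 0x11]
t1 = [0x4d, 0xc3, 0x31, 0x11]
t2 = [0x11, 0x4d, 0x4d, 0xc3]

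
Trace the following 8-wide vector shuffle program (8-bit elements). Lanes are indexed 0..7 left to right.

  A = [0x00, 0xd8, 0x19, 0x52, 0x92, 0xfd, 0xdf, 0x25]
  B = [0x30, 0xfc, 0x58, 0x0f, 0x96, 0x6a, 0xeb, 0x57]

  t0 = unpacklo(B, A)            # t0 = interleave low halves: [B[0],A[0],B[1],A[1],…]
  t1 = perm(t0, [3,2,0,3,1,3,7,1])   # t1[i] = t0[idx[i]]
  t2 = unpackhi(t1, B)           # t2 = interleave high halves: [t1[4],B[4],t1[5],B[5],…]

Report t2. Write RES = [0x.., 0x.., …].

→ t0 |30|00|fc|d8|58|19|0f|52|
→ t1 |d8|fc|30|d8|00|d8|52|00|
→ t2 |00|96|d8|6a|52|eb|00|57|

RES = [0x00, 0x96, 0xd8, 0x6a, 0x52, 0xeb, 0x00, 0x57]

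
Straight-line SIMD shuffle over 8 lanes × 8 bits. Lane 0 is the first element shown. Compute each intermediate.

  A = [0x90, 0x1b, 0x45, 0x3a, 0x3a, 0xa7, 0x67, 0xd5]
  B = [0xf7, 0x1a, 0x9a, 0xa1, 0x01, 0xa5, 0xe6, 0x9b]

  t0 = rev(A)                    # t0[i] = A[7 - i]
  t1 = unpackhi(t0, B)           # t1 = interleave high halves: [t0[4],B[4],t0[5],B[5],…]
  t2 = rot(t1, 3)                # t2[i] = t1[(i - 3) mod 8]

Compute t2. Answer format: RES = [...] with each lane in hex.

RES = [0xe6, 0x90, 0x9b, 0x3a, 0x01, 0x45, 0xa5, 0x1b]

t0 = [0xd5, 0x67, 0xa7, 0x3a, 0x3a, 0x45, 0x1b, 0x90]
t1 = [0x3a, 0x01, 0x45, 0xa5, 0x1b, 0xe6, 0x90, 0x9b]
t2 = [0xe6, 0x90, 0x9b, 0x3a, 0x01, 0x45, 0xa5, 0x1b]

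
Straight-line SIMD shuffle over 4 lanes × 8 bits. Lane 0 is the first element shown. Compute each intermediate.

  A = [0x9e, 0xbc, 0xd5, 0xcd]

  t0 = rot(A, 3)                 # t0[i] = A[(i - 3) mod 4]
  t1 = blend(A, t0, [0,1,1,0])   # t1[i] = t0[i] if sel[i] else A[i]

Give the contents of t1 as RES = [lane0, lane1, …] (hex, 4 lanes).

t0 = [0xbc, 0xd5, 0xcd, 0x9e]
t1 = [0x9e, 0xd5, 0xcd, 0xcd]

RES = [0x9e, 0xd5, 0xcd, 0xcd]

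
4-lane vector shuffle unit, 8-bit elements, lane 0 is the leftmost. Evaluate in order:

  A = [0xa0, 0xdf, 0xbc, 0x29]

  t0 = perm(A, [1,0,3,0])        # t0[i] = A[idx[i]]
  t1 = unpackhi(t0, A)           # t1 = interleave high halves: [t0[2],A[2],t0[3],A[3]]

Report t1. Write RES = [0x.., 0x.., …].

RES = [ 0x29  0xbc  0xa0  0x29 ]

→ t0 |df|a0|29|a0|
→ t1 |29|bc|a0|29|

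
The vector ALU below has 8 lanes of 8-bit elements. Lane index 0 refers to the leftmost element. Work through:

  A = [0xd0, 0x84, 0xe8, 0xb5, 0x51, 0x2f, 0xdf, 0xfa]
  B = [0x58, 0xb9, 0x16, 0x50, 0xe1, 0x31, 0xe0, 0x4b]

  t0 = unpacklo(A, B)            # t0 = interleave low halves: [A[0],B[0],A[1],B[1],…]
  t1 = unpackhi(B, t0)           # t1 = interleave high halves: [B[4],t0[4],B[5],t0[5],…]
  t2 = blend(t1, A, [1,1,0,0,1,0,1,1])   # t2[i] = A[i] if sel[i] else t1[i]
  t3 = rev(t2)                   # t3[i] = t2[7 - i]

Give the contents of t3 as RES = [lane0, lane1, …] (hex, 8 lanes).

t0 = [0xd0, 0x58, 0x84, 0xb9, 0xe8, 0x16, 0xb5, 0x50]
t1 = [0xe1, 0xe8, 0x31, 0x16, 0xe0, 0xb5, 0x4b, 0x50]
t2 = [0xd0, 0x84, 0x31, 0x16, 0x51, 0xb5, 0xdf, 0xfa]
t3 = [0xfa, 0xdf, 0xb5, 0x51, 0x16, 0x31, 0x84, 0xd0]

RES = [0xfa, 0xdf, 0xb5, 0x51, 0x16, 0x31, 0x84, 0xd0]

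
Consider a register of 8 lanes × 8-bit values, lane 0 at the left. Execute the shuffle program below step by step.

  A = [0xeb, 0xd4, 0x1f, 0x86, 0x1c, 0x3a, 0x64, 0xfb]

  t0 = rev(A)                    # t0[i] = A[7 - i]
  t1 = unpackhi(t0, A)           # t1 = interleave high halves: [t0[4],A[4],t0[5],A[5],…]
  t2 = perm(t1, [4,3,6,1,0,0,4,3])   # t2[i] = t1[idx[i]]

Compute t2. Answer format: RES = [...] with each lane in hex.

RES = [0xd4, 0x3a, 0xeb, 0x1c, 0x86, 0x86, 0xd4, 0x3a]

t0 = [0xfb, 0x64, 0x3a, 0x1c, 0x86, 0x1f, 0xd4, 0xeb]
t1 = [0x86, 0x1c, 0x1f, 0x3a, 0xd4, 0x64, 0xeb, 0xfb]
t2 = [0xd4, 0x3a, 0xeb, 0x1c, 0x86, 0x86, 0xd4, 0x3a]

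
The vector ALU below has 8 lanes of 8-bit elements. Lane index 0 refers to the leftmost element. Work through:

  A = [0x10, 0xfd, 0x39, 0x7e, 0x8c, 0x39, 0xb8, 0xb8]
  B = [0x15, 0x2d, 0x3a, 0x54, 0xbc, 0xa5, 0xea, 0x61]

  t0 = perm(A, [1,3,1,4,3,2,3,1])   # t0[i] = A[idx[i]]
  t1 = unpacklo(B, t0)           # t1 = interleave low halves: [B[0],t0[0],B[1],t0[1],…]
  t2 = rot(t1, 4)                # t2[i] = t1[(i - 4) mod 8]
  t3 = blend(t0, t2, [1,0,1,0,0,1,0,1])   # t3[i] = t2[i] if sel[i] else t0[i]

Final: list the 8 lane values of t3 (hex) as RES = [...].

RES = [ 0x3a  0x7e  0x54  0x8c  0x7e  0xfd  0x7e  0x7e ]

  t0: fd 7e fd 8c 7e 39 7e fd
  t1: 15 fd 2d 7e 3a fd 54 8c
  t2: 3a fd 54 8c 15 fd 2d 7e
  t3: 3a 7e 54 8c 7e fd 7e 7e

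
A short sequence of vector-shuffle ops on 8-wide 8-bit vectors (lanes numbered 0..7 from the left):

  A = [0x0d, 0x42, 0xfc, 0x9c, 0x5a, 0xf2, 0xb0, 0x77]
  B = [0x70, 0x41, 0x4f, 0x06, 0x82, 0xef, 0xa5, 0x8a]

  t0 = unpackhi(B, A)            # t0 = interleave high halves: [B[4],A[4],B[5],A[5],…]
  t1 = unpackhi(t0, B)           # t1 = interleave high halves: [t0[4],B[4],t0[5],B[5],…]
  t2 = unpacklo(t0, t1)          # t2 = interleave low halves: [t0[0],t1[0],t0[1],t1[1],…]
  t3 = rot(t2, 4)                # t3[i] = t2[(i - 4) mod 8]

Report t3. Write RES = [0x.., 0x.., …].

RES = [ 0xef  0xb0  0xf2  0xef  0x82  0xa5  0x5a  0x82 ]

  t0: 82 5a ef f2 a5 b0 8a 77
  t1: a5 82 b0 ef 8a a5 77 8a
  t2: 82 a5 5a 82 ef b0 f2 ef
  t3: ef b0 f2 ef 82 a5 5a 82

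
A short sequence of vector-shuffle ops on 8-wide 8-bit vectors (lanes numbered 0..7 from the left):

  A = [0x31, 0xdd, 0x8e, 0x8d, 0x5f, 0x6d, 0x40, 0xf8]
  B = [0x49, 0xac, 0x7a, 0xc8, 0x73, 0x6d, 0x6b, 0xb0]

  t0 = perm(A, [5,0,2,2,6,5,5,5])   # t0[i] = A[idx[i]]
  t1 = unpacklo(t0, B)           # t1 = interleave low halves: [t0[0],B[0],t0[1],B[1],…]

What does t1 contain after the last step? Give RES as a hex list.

t0 = [0x6d, 0x31, 0x8e, 0x8e, 0x40, 0x6d, 0x6d, 0x6d]
t1 = [0x6d, 0x49, 0x31, 0xac, 0x8e, 0x7a, 0x8e, 0xc8]

RES = [ 0x6d  0x49  0x31  0xac  0x8e  0x7a  0x8e  0xc8 ]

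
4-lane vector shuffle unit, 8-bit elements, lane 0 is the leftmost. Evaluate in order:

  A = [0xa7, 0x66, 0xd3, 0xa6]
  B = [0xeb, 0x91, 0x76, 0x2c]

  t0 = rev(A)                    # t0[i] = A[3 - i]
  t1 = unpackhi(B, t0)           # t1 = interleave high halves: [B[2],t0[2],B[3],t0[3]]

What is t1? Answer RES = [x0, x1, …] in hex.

RES = [ 0x76  0x66  0x2c  0xa7 ]

  t0: a6 d3 66 a7
  t1: 76 66 2c a7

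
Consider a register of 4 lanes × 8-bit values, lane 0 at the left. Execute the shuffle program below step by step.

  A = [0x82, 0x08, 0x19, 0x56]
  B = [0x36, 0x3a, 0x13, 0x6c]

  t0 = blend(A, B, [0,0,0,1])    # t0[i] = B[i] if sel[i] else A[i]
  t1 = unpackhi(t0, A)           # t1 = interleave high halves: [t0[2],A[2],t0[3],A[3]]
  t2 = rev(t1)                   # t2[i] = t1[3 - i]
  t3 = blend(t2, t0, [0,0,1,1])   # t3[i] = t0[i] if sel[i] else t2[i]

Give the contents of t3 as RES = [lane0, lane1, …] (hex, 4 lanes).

→ t0 |82|08|19|6c|
→ t1 |19|19|6c|56|
→ t2 |56|6c|19|19|
→ t3 |56|6c|19|6c|

RES = [0x56, 0x6c, 0x19, 0x6c]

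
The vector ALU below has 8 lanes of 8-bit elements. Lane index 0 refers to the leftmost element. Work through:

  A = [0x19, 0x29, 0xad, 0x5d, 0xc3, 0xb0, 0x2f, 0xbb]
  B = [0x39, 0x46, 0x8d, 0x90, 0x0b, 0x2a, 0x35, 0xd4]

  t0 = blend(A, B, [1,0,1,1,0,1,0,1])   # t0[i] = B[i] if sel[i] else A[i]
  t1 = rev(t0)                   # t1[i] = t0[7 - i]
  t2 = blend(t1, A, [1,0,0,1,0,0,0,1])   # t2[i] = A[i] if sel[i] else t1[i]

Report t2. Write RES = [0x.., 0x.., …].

t0 = [0x39, 0x29, 0x8d, 0x90, 0xc3, 0x2a, 0x2f, 0xd4]
t1 = [0xd4, 0x2f, 0x2a, 0xc3, 0x90, 0x8d, 0x29, 0x39]
t2 = [0x19, 0x2f, 0x2a, 0x5d, 0x90, 0x8d, 0x29, 0xbb]

RES = [0x19, 0x2f, 0x2a, 0x5d, 0x90, 0x8d, 0x29, 0xbb]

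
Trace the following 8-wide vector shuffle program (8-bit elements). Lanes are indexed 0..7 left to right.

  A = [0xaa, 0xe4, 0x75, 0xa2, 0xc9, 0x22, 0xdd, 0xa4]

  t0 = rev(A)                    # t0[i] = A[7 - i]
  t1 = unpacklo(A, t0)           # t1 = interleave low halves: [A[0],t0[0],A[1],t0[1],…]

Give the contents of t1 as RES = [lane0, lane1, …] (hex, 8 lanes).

t0 = [0xa4, 0xdd, 0x22, 0xc9, 0xa2, 0x75, 0xe4, 0xaa]
t1 = [0xaa, 0xa4, 0xe4, 0xdd, 0x75, 0x22, 0xa2, 0xc9]

RES = [0xaa, 0xa4, 0xe4, 0xdd, 0x75, 0x22, 0xa2, 0xc9]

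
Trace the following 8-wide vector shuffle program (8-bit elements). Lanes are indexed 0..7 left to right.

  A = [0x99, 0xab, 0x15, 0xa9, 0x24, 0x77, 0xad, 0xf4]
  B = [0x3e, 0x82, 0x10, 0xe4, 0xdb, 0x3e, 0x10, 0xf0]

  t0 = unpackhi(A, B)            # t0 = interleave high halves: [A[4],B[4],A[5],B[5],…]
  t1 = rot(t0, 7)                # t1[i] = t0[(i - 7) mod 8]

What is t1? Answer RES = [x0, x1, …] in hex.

→ t0 |24|db|77|3e|ad|10|f4|f0|
→ t1 |db|77|3e|ad|10|f4|f0|24|

RES = [ 0xdb  0x77  0x3e  0xad  0x10  0xf4  0xf0  0x24 ]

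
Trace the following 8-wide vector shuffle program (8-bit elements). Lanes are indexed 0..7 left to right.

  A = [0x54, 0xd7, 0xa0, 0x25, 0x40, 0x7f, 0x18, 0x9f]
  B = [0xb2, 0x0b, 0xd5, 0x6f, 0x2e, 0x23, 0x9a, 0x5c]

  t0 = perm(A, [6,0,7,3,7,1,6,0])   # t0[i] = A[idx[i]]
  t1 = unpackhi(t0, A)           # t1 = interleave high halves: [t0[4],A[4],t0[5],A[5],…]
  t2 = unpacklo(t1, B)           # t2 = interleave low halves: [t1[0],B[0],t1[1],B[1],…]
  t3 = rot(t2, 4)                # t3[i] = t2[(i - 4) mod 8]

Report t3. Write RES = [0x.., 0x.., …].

RES = [ 0xd7  0xd5  0x7f  0x6f  0x9f  0xb2  0x40  0x0b ]

  t0: 18 54 9f 25 9f d7 18 54
  t1: 9f 40 d7 7f 18 18 54 9f
  t2: 9f b2 40 0b d7 d5 7f 6f
  t3: d7 d5 7f 6f 9f b2 40 0b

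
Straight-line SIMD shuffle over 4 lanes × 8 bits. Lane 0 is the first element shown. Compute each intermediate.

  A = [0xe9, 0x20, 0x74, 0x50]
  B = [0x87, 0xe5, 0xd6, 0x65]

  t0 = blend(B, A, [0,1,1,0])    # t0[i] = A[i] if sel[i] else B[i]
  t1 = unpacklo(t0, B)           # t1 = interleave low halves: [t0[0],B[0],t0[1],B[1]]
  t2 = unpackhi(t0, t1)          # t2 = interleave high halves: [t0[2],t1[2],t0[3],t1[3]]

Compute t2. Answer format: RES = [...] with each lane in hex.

  t0: 87 20 74 65
  t1: 87 87 20 e5
  t2: 74 20 65 e5

RES = [0x74, 0x20, 0x65, 0xe5]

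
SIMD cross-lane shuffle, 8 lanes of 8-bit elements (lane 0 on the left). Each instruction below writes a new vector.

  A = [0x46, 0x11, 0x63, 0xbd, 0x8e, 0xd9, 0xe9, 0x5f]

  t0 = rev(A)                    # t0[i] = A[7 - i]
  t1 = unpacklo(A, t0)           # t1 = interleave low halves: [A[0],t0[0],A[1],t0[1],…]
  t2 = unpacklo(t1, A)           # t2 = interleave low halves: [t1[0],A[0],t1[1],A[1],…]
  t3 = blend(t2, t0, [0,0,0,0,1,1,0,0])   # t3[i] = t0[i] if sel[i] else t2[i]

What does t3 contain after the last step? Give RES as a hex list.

  t0: 5f e9 d9 8e bd 63 11 46
  t1: 46 5f 11 e9 63 d9 bd 8e
  t2: 46 46 5f 11 11 63 e9 bd
  t3: 46 46 5f 11 bd 63 e9 bd

RES = [ 0x46  0x46  0x5f  0x11  0xbd  0x63  0xe9  0xbd ]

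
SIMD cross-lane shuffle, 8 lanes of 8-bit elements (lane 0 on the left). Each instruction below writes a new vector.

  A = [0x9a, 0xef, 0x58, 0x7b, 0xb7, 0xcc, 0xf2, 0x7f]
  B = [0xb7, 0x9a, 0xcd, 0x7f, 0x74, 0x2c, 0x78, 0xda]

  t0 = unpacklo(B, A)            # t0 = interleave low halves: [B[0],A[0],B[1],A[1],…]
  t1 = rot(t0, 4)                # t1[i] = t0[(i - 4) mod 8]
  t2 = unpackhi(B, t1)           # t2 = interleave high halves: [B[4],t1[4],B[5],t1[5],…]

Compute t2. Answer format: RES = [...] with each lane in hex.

→ t0 |b7|9a|9a|ef|cd|58|7f|7b|
→ t1 |cd|58|7f|7b|b7|9a|9a|ef|
→ t2 |74|b7|2c|9a|78|9a|da|ef|

RES = [0x74, 0xb7, 0x2c, 0x9a, 0x78, 0x9a, 0xda, 0xef]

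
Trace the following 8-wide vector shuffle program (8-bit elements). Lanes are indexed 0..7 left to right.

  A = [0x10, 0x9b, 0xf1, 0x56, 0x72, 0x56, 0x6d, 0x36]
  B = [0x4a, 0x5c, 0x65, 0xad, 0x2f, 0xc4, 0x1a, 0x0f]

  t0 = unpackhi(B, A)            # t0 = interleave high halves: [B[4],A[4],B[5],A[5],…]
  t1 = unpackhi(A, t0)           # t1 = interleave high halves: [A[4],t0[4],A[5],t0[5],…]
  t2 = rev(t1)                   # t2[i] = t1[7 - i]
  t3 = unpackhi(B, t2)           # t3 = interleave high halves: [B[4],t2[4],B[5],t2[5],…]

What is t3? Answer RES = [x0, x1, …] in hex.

t0 = [0x2f, 0x72, 0xc4, 0x56, 0x1a, 0x6d, 0x0f, 0x36]
t1 = [0x72, 0x1a, 0x56, 0x6d, 0x6d, 0x0f, 0x36, 0x36]
t2 = [0x36, 0x36, 0x0f, 0x6d, 0x6d, 0x56, 0x1a, 0x72]
t3 = [0x2f, 0x6d, 0xc4, 0x56, 0x1a, 0x1a, 0x0f, 0x72]

RES = [ 0x2f  0x6d  0xc4  0x56  0x1a  0x1a  0x0f  0x72 ]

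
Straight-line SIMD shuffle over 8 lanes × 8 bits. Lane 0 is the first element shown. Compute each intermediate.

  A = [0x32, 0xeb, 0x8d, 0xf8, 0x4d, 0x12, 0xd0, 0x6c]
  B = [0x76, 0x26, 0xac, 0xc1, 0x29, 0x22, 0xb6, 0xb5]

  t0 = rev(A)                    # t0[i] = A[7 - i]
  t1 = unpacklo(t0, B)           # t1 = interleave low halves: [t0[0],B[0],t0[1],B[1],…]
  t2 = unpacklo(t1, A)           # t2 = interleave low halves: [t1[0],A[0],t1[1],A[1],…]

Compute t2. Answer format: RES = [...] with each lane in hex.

  t0: 6c d0 12 4d f8 8d eb 32
  t1: 6c 76 d0 26 12 ac 4d c1
  t2: 6c 32 76 eb d0 8d 26 f8

RES = [0x6c, 0x32, 0x76, 0xeb, 0xd0, 0x8d, 0x26, 0xf8]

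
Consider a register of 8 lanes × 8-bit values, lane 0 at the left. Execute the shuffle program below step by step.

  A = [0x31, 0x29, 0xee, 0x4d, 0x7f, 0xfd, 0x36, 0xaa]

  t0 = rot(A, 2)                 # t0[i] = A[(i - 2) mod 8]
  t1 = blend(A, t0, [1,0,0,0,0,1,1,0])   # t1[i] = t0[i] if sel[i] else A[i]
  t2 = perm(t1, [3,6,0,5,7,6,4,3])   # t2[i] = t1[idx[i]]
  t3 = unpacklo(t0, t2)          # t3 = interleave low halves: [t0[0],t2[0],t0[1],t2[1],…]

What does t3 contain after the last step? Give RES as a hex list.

→ t0 |36|aa|31|29|ee|4d|7f|fd|
→ t1 |36|29|ee|4d|7f|4d|7f|aa|
→ t2 |4d|7f|36|4d|aa|7f|7f|4d|
→ t3 |36|4d|aa|7f|31|36|29|4d|

RES = [0x36, 0x4d, 0xaa, 0x7f, 0x31, 0x36, 0x29, 0x4d]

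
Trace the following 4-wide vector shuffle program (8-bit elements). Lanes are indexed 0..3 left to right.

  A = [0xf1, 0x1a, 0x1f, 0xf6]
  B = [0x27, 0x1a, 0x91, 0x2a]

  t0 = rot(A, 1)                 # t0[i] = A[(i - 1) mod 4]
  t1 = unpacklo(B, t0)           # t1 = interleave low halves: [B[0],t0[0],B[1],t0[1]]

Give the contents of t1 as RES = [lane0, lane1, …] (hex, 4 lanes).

t0 = [0xf6, 0xf1, 0x1a, 0x1f]
t1 = [0x27, 0xf6, 0x1a, 0xf1]

RES = [0x27, 0xf6, 0x1a, 0xf1]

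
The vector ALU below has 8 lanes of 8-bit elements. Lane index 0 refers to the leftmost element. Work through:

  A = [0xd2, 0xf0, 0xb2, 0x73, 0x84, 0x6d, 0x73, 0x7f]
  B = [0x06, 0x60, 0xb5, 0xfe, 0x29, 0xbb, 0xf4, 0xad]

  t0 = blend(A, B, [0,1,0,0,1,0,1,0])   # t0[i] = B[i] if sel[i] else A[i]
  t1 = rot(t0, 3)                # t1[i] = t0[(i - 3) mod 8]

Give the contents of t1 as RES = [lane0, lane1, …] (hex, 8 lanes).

RES = [ 0x6d  0xf4  0x7f  0xd2  0x60  0xb2  0x73  0x29 ]

t0 = [0xd2, 0x60, 0xb2, 0x73, 0x29, 0x6d, 0xf4, 0x7f]
t1 = [0x6d, 0xf4, 0x7f, 0xd2, 0x60, 0xb2, 0x73, 0x29]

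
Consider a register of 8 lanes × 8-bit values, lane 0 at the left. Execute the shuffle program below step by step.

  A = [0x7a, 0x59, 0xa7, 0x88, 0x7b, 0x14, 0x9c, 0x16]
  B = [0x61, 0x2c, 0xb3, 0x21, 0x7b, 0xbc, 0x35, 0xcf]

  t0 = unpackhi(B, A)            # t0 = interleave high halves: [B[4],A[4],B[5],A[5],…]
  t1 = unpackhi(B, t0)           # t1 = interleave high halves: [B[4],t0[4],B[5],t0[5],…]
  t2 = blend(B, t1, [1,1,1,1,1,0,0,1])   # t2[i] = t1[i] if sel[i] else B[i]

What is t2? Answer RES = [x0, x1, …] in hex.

RES = [0x7b, 0x35, 0xbc, 0x9c, 0x35, 0xbc, 0x35, 0x16]

  t0: 7b 7b bc 14 35 9c cf 16
  t1: 7b 35 bc 9c 35 cf cf 16
  t2: 7b 35 bc 9c 35 bc 35 16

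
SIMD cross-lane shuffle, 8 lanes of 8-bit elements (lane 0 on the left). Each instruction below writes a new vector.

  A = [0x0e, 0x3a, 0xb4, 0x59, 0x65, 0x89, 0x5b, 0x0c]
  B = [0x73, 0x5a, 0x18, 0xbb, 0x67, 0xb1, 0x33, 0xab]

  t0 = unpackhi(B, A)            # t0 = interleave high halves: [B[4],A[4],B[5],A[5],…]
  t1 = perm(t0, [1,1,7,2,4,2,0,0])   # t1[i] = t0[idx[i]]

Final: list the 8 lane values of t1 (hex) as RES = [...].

t0 = [0x67, 0x65, 0xb1, 0x89, 0x33, 0x5b, 0xab, 0x0c]
t1 = [0x65, 0x65, 0x0c, 0xb1, 0x33, 0xb1, 0x67, 0x67]

RES = [ 0x65  0x65  0x0c  0xb1  0x33  0xb1  0x67  0x67 ]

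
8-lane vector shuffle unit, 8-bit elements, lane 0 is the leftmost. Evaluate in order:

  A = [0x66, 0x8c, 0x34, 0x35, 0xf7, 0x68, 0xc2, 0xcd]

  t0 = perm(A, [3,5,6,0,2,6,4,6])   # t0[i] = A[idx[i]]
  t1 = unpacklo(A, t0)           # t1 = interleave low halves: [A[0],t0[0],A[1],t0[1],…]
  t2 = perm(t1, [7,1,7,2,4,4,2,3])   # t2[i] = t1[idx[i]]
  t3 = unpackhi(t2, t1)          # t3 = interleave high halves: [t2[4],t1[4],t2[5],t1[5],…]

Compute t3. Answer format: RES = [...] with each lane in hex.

RES = [ 0x34  0x34  0x34  0xc2  0x8c  0x35  0x68  0x66 ]

→ t0 |35|68|c2|66|34|c2|f7|c2|
→ t1 |66|35|8c|68|34|c2|35|66|
→ t2 |66|35|66|8c|34|34|8c|68|
→ t3 |34|34|34|c2|8c|35|68|66|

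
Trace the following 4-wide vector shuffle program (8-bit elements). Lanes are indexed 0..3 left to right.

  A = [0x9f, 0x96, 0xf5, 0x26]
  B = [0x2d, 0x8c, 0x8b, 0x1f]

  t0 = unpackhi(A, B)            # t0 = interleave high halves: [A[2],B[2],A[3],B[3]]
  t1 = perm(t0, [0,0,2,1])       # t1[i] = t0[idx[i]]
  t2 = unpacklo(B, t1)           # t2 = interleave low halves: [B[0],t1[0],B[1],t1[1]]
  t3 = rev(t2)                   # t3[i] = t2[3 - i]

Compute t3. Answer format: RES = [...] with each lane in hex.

  t0: f5 8b 26 1f
  t1: f5 f5 26 8b
  t2: 2d f5 8c f5
  t3: f5 8c f5 2d

RES = [0xf5, 0x8c, 0xf5, 0x2d]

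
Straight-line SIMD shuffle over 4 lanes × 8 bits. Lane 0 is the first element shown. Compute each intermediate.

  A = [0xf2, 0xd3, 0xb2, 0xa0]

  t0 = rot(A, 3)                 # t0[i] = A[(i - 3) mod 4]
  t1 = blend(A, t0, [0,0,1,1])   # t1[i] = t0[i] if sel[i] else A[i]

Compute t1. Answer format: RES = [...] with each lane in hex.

RES = [ 0xf2  0xd3  0xa0  0xf2 ]

  t0: d3 b2 a0 f2
  t1: f2 d3 a0 f2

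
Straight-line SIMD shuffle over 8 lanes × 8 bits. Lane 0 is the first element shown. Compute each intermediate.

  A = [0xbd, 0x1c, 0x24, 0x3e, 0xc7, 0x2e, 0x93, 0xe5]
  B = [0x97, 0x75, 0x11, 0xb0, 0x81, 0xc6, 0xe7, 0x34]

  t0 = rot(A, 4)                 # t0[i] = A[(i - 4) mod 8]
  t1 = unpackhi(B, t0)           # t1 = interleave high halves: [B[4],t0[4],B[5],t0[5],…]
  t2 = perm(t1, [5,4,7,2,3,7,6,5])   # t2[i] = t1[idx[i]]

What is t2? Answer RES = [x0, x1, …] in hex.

→ t0 |c7|2e|93|e5|bd|1c|24|3e|
→ t1 |81|bd|c6|1c|e7|24|34|3e|
→ t2 |24|e7|3e|c6|1c|3e|34|24|

RES = [0x24, 0xe7, 0x3e, 0xc6, 0x1c, 0x3e, 0x34, 0x24]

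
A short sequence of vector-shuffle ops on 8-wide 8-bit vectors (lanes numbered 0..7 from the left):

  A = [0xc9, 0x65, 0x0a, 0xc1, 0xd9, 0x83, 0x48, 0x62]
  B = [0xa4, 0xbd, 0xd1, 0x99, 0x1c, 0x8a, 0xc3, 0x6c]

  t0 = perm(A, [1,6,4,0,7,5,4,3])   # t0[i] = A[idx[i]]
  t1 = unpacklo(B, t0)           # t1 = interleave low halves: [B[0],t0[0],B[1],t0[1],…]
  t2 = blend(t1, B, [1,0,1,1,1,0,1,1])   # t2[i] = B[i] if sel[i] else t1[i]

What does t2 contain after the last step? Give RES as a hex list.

RES = [ 0xa4  0x65  0xd1  0x99  0x1c  0xd9  0xc3  0x6c ]

t0 = [0x65, 0x48, 0xd9, 0xc9, 0x62, 0x83, 0xd9, 0xc1]
t1 = [0xa4, 0x65, 0xbd, 0x48, 0xd1, 0xd9, 0x99, 0xc9]
t2 = [0xa4, 0x65, 0xd1, 0x99, 0x1c, 0xd9, 0xc3, 0x6c]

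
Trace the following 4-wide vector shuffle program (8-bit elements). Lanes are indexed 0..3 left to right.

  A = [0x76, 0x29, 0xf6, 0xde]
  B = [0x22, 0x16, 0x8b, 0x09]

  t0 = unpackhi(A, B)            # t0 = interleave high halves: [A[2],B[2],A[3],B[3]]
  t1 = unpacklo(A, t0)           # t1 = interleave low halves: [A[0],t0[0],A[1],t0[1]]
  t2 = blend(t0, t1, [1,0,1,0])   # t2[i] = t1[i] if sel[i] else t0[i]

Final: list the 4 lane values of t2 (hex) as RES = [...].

RES = [0x76, 0x8b, 0x29, 0x09]

t0 = [0xf6, 0x8b, 0xde, 0x09]
t1 = [0x76, 0xf6, 0x29, 0x8b]
t2 = [0x76, 0x8b, 0x29, 0x09]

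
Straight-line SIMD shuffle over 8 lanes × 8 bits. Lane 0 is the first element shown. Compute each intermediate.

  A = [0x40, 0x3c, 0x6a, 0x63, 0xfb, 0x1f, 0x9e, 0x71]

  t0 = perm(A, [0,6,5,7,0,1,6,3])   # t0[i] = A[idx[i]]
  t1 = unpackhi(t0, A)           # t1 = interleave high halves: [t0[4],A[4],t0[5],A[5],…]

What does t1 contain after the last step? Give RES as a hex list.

→ t0 |40|9e|1f|71|40|3c|9e|63|
→ t1 |40|fb|3c|1f|9e|9e|63|71|

RES = [ 0x40  0xfb  0x3c  0x1f  0x9e  0x9e  0x63  0x71 ]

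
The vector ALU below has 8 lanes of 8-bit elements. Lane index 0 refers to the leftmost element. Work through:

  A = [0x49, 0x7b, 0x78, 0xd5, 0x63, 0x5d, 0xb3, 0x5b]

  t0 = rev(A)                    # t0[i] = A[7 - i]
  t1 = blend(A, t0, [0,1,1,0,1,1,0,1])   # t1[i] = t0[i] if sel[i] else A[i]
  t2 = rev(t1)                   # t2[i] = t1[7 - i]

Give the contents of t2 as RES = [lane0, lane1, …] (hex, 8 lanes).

t0 = [0x5b, 0xb3, 0x5d, 0x63, 0xd5, 0x78, 0x7b, 0x49]
t1 = [0x49, 0xb3, 0x5d, 0xd5, 0xd5, 0x78, 0xb3, 0x49]
t2 = [0x49, 0xb3, 0x78, 0xd5, 0xd5, 0x5d, 0xb3, 0x49]

RES = [ 0x49  0xb3  0x78  0xd5  0xd5  0x5d  0xb3  0x49 ]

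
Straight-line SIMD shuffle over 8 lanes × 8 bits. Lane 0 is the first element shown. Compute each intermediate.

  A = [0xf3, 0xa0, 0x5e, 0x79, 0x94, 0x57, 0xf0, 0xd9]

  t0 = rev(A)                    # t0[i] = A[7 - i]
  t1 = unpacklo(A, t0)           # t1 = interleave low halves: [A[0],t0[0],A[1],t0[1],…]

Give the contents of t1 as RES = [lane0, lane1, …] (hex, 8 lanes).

RES = [0xf3, 0xd9, 0xa0, 0xf0, 0x5e, 0x57, 0x79, 0x94]

→ t0 |d9|f0|57|94|79|5e|a0|f3|
→ t1 |f3|d9|a0|f0|5e|57|79|94|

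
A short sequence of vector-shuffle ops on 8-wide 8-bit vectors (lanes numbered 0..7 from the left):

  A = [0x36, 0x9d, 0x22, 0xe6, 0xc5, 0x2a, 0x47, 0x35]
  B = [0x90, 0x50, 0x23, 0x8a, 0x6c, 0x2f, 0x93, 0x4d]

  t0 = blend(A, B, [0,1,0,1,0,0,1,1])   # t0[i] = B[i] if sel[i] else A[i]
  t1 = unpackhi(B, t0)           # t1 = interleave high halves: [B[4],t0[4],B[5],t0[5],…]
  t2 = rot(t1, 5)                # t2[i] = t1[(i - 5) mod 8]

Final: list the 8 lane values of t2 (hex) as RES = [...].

RES = [ 0x2a  0x93  0x93  0x4d  0x4d  0x6c  0xc5  0x2f ]

t0 = [0x36, 0x50, 0x22, 0x8a, 0xc5, 0x2a, 0x93, 0x4d]
t1 = [0x6c, 0xc5, 0x2f, 0x2a, 0x93, 0x93, 0x4d, 0x4d]
t2 = [0x2a, 0x93, 0x93, 0x4d, 0x4d, 0x6c, 0xc5, 0x2f]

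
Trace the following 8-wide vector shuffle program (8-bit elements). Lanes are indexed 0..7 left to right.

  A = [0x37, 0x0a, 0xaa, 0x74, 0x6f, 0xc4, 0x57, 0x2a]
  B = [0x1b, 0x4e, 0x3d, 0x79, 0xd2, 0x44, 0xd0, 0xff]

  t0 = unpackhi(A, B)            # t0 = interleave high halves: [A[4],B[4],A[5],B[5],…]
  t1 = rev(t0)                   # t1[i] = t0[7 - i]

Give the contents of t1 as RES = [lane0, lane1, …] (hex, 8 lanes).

RES = [0xff, 0x2a, 0xd0, 0x57, 0x44, 0xc4, 0xd2, 0x6f]

t0 = [0x6f, 0xd2, 0xc4, 0x44, 0x57, 0xd0, 0x2a, 0xff]
t1 = [0xff, 0x2a, 0xd0, 0x57, 0x44, 0xc4, 0xd2, 0x6f]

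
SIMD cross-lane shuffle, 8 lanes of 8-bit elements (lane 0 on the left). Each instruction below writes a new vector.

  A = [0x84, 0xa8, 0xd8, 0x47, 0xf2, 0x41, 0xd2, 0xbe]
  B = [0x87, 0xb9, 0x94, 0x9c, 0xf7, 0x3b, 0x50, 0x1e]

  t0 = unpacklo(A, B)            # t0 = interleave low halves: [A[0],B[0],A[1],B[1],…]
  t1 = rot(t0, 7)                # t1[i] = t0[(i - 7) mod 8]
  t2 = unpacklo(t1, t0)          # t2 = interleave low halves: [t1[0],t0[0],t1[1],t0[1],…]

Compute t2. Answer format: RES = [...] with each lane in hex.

RES = [0x87, 0x84, 0xa8, 0x87, 0xb9, 0xa8, 0xd8, 0xb9]

→ t0 |84|87|a8|b9|d8|94|47|9c|
→ t1 |87|a8|b9|d8|94|47|9c|84|
→ t2 |87|84|a8|87|b9|a8|d8|b9|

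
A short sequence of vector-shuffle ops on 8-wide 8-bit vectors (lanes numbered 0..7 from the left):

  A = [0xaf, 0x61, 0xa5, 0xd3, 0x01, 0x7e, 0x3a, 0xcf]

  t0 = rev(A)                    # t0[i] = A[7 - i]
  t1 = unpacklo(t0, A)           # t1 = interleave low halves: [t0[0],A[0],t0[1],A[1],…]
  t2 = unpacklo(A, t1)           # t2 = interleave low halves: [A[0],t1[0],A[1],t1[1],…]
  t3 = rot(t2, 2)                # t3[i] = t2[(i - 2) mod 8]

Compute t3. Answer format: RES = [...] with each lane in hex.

RES = [ 0xd3  0x61  0xaf  0xcf  0x61  0xaf  0xa5  0x3a ]

  t0: cf 3a 7e 01 d3 a5 61 af
  t1: cf af 3a 61 7e a5 01 d3
  t2: af cf 61 af a5 3a d3 61
  t3: d3 61 af cf 61 af a5 3a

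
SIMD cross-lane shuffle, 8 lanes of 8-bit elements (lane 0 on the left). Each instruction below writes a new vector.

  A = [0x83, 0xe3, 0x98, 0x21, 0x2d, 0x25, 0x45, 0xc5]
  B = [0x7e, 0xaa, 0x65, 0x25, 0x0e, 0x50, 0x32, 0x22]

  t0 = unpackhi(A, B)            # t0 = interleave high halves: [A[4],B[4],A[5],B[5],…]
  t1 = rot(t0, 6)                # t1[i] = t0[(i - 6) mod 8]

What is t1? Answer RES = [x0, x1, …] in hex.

RES = [0x25, 0x50, 0x45, 0x32, 0xc5, 0x22, 0x2d, 0x0e]

  t0: 2d 0e 25 50 45 32 c5 22
  t1: 25 50 45 32 c5 22 2d 0e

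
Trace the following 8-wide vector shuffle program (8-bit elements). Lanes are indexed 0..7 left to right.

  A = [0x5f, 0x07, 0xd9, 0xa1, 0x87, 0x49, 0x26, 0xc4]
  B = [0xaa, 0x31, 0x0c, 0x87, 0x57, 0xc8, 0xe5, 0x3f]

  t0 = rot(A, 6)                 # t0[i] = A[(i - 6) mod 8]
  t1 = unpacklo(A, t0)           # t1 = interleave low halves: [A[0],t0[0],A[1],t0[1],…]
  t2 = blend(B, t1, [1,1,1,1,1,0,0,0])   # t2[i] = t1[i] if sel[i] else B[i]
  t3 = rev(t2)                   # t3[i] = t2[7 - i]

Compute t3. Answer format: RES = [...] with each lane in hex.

t0 = [0xd9, 0xa1, 0x87, 0x49, 0x26, 0xc4, 0x5f, 0x07]
t1 = [0x5f, 0xd9, 0x07, 0xa1, 0xd9, 0x87, 0xa1, 0x49]
t2 = [0x5f, 0xd9, 0x07, 0xa1, 0xd9, 0xc8, 0xe5, 0x3f]
t3 = [0x3f, 0xe5, 0xc8, 0xd9, 0xa1, 0x07, 0xd9, 0x5f]

RES = [0x3f, 0xe5, 0xc8, 0xd9, 0xa1, 0x07, 0xd9, 0x5f]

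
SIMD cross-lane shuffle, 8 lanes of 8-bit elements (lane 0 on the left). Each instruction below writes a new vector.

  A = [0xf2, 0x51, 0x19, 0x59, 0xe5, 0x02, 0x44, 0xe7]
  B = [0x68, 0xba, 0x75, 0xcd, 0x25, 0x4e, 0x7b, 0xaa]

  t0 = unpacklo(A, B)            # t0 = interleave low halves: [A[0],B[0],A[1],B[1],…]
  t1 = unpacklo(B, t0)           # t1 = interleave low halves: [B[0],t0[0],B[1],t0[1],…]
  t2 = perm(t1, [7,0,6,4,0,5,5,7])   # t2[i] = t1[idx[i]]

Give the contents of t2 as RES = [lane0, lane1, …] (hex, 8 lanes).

→ t0 |f2|68|51|ba|19|75|59|cd|
→ t1 |68|f2|ba|68|75|51|cd|ba|
→ t2 |ba|68|cd|75|68|51|51|ba|

RES = [0xba, 0x68, 0xcd, 0x75, 0x68, 0x51, 0x51, 0xba]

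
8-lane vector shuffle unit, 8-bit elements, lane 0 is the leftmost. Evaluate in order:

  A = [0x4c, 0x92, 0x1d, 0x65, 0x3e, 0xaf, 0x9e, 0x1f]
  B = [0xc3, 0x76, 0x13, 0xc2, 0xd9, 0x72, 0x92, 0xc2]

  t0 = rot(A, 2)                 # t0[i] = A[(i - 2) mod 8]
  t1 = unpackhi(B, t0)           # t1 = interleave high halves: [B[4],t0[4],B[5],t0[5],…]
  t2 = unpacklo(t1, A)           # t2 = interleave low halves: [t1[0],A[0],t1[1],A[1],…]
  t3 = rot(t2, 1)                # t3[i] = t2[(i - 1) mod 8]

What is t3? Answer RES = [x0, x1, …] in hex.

RES = [ 0x65  0xd9  0x4c  0x1d  0x92  0x72  0x1d  0x65 ]

  t0: 9e 1f 4c 92 1d 65 3e af
  t1: d9 1d 72 65 92 3e c2 af
  t2: d9 4c 1d 92 72 1d 65 65
  t3: 65 d9 4c 1d 92 72 1d 65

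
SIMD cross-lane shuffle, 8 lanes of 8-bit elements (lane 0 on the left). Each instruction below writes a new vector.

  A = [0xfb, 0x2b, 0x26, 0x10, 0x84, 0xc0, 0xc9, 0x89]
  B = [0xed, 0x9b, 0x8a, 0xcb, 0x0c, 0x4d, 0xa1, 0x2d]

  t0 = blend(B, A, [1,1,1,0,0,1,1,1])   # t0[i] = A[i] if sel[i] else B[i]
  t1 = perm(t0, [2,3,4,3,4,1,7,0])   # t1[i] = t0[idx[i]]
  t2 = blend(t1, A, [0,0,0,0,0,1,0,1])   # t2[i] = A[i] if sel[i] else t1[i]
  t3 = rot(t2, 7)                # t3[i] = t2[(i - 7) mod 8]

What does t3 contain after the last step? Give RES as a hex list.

RES = [ 0xcb  0x0c  0xcb  0x0c  0xc0  0x89  0x89  0x26 ]

→ t0 |fb|2b|26|cb|0c|c0|c9|89|
→ t1 |26|cb|0c|cb|0c|2b|89|fb|
→ t2 |26|cb|0c|cb|0c|c0|89|89|
→ t3 |cb|0c|cb|0c|c0|89|89|26|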